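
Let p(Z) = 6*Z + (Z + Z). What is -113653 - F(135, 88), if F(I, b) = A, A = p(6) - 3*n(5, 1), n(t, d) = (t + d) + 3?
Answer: -113674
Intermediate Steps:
p(Z) = 8*Z (p(Z) = 6*Z + 2*Z = 8*Z)
n(t, d) = 3 + d + t (n(t, d) = (d + t) + 3 = 3 + d + t)
A = 21 (A = 8*6 - 3*(3 + 1 + 5) = 48 - 3*9 = 48 - 27 = 21)
F(I, b) = 21
-113653 - F(135, 88) = -113653 - 1*21 = -113653 - 21 = -113674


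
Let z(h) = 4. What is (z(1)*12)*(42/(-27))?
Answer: -224/3 ≈ -74.667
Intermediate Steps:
(z(1)*12)*(42/(-27)) = (4*12)*(42/(-27)) = 48*(42*(-1/27)) = 48*(-14/9) = -224/3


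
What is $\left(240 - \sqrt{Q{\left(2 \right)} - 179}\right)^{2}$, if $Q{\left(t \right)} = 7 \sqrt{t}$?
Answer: $\left(240 - i \sqrt{179 - 7 \sqrt{2}}\right)^{2} \approx 57431.0 - 6241.9 i$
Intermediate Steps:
$\left(240 - \sqrt{Q{\left(2 \right)} - 179}\right)^{2} = \left(240 - \sqrt{7 \sqrt{2} - 179}\right)^{2} = \left(240 - \sqrt{-179 + 7 \sqrt{2}}\right)^{2}$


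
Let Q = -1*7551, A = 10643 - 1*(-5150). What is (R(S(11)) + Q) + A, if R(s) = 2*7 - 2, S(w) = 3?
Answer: 8254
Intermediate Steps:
R(s) = 12 (R(s) = 14 - 2 = 12)
A = 15793 (A = 10643 + 5150 = 15793)
Q = -7551
(R(S(11)) + Q) + A = (12 - 7551) + 15793 = -7539 + 15793 = 8254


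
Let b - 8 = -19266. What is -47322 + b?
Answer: -66580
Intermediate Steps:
b = -19258 (b = 8 - 19266 = -19258)
-47322 + b = -47322 - 19258 = -66580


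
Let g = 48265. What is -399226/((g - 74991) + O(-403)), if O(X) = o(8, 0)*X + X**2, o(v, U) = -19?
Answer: -199613/71670 ≈ -2.7852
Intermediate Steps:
O(X) = X**2 - 19*X (O(X) = -19*X + X**2 = X**2 - 19*X)
-399226/((g - 74991) + O(-403)) = -399226/((48265 - 74991) - 403*(-19 - 403)) = -399226/(-26726 - 403*(-422)) = -399226/(-26726 + 170066) = -399226/143340 = -399226*1/143340 = -199613/71670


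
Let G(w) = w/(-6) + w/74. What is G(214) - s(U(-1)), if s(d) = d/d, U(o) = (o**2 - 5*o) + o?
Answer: -3749/111 ≈ -33.775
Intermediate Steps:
U(o) = o**2 - 4*o
G(w) = -17*w/111 (G(w) = w*(-1/6) + w*(1/74) = -w/6 + w/74 = -17*w/111)
s(d) = 1
G(214) - s(U(-1)) = -17/111*214 - 1*1 = -3638/111 - 1 = -3749/111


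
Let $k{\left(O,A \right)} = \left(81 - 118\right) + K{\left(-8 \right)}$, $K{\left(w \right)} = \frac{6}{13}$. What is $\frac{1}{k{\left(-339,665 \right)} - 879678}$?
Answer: $- \frac{13}{11436289} \approx -1.1367 \cdot 10^{-6}$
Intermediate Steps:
$K{\left(w \right)} = \frac{6}{13}$ ($K{\left(w \right)} = 6 \cdot \frac{1}{13} = \frac{6}{13}$)
$k{\left(O,A \right)} = - \frac{475}{13}$ ($k{\left(O,A \right)} = \left(81 - 118\right) + \frac{6}{13} = -37 + \frac{6}{13} = - \frac{475}{13}$)
$\frac{1}{k{\left(-339,665 \right)} - 879678} = \frac{1}{- \frac{475}{13} - 879678} = \frac{1}{- \frac{11436289}{13}} = - \frac{13}{11436289}$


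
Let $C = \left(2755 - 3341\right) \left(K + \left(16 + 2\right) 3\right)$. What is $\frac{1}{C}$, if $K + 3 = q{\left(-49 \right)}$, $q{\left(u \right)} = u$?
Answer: $- \frac{1}{1172} \approx -0.00085324$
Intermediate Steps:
$K = -52$ ($K = -3 - 49 = -52$)
$C = -1172$ ($C = \left(2755 - 3341\right) \left(-52 + \left(16 + 2\right) 3\right) = - 586 \left(-52 + 18 \cdot 3\right) = - 586 \left(-52 + 54\right) = \left(-586\right) 2 = -1172$)
$\frac{1}{C} = \frac{1}{-1172} = - \frac{1}{1172}$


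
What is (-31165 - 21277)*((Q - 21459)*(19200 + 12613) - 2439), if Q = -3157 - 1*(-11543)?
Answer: 21810302030296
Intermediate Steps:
Q = 8386 (Q = -3157 + 11543 = 8386)
(-31165 - 21277)*((Q - 21459)*(19200 + 12613) - 2439) = (-31165 - 21277)*((8386 - 21459)*(19200 + 12613) - 2439) = -52442*(-13073*31813 - 2439) = -52442*(-415891349 - 2439) = -52442*(-415893788) = 21810302030296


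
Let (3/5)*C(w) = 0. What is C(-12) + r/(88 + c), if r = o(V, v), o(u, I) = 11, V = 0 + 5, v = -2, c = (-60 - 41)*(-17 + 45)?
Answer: -11/2740 ≈ -0.0040146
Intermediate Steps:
C(w) = 0 (C(w) = (5/3)*0 = 0)
c = -2828 (c = -101*28 = -2828)
V = 5
r = 11
C(-12) + r/(88 + c) = 0 + 11/(88 - 2828) = 0 + 11/(-2740) = 0 - 1/2740*11 = 0 - 11/2740 = -11/2740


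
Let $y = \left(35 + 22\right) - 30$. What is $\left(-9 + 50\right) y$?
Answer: $1107$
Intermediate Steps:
$y = 27$ ($y = 57 - 30 = 27$)
$\left(-9 + 50\right) y = \left(-9 + 50\right) 27 = 41 \cdot 27 = 1107$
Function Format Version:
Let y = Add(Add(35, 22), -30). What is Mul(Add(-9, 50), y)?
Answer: 1107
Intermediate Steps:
y = 27 (y = Add(57, -30) = 27)
Mul(Add(-9, 50), y) = Mul(Add(-9, 50), 27) = Mul(41, 27) = 1107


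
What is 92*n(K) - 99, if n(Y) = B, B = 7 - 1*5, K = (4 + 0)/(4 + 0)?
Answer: 85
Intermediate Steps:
K = 1 (K = 4/4 = 4*(1/4) = 1)
B = 2 (B = 7 - 5 = 2)
n(Y) = 2
92*n(K) - 99 = 92*2 - 99 = 184 - 99 = 85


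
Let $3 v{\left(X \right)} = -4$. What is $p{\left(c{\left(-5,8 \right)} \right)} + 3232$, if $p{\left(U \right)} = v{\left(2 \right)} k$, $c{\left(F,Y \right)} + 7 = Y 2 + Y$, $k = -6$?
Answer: $3240$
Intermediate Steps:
$c{\left(F,Y \right)} = -7 + 3 Y$ ($c{\left(F,Y \right)} = -7 + \left(Y 2 + Y\right) = -7 + \left(2 Y + Y\right) = -7 + 3 Y$)
$v{\left(X \right)} = - \frac{4}{3}$ ($v{\left(X \right)} = \frac{1}{3} \left(-4\right) = - \frac{4}{3}$)
$p{\left(U \right)} = 8$ ($p{\left(U \right)} = \left(- \frac{4}{3}\right) \left(-6\right) = 8$)
$p{\left(c{\left(-5,8 \right)} \right)} + 3232 = 8 + 3232 = 3240$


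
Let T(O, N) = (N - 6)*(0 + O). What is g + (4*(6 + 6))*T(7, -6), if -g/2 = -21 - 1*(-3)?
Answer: -3996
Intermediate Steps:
g = 36 (g = -2*(-21 - 1*(-3)) = -2*(-21 + 3) = -2*(-18) = 36)
T(O, N) = O*(-6 + N) (T(O, N) = (-6 + N)*O = O*(-6 + N))
g + (4*(6 + 6))*T(7, -6) = 36 + (4*(6 + 6))*(7*(-6 - 6)) = 36 + (4*12)*(7*(-12)) = 36 + 48*(-84) = 36 - 4032 = -3996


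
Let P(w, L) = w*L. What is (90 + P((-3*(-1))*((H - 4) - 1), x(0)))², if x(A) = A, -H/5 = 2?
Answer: 8100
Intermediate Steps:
H = -10 (H = -5*2 = -10)
P(w, L) = L*w
(90 + P((-3*(-1))*((H - 4) - 1), x(0)))² = (90 + 0*((-3*(-1))*((-10 - 4) - 1)))² = (90 + 0*(3*(-14 - 1)))² = (90 + 0*(3*(-15)))² = (90 + 0*(-45))² = (90 + 0)² = 90² = 8100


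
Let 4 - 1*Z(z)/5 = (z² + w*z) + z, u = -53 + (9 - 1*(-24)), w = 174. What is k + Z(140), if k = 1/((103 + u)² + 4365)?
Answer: -2481281919/11254 ≈ -2.2048e+5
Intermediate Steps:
u = -20 (u = -53 + (9 + 24) = -53 + 33 = -20)
Z(z) = 20 - 875*z - 5*z² (Z(z) = 20 - 5*((z² + 174*z) + z) = 20 - 5*(z² + 175*z) = 20 + (-875*z - 5*z²) = 20 - 875*z - 5*z²)
k = 1/11254 (k = 1/((103 - 20)² + 4365) = 1/(83² + 4365) = 1/(6889 + 4365) = 1/11254 ≈ 8.8857e-5)
k + Z(140) = 1/11254 + (20 - 875*140 - 5*140²) = 1/11254 + (20 - 122500 - 5*19600) = 1/11254 + (20 - 122500 - 98000) = 1/11254 - 220480 = -2481281919/11254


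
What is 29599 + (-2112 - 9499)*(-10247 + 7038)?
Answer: 37289298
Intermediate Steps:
29599 + (-2112 - 9499)*(-10247 + 7038) = 29599 - 11611*(-3209) = 29599 + 37259699 = 37289298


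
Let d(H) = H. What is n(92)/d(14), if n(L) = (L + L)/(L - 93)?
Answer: -92/7 ≈ -13.143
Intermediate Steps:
n(L) = 2*L/(-93 + L) (n(L) = (2*L)/(-93 + L) = 2*L/(-93 + L))
n(92)/d(14) = (2*92/(-93 + 92))/14 = (2*92/(-1))*(1/14) = (2*92*(-1))*(1/14) = -184*1/14 = -92/7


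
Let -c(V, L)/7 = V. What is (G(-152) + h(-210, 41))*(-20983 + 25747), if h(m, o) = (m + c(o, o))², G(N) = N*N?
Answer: 1286818332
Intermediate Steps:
c(V, L) = -7*V
G(N) = N²
h(m, o) = (m - 7*o)²
(G(-152) + h(-210, 41))*(-20983 + 25747) = ((-152)² + (-210 - 7*41)²)*(-20983 + 25747) = (23104 + (-210 - 287)²)*4764 = (23104 + (-497)²)*4764 = (23104 + 247009)*4764 = 270113*4764 = 1286818332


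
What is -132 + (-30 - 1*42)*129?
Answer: -9420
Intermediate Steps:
-132 + (-30 - 1*42)*129 = -132 + (-30 - 42)*129 = -132 - 72*129 = -132 - 9288 = -9420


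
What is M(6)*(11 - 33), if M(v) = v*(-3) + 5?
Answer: 286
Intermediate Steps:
M(v) = 5 - 3*v (M(v) = -3*v + 5 = 5 - 3*v)
M(6)*(11 - 33) = (5 - 3*6)*(11 - 33) = (5 - 18)*(-22) = -13*(-22) = 286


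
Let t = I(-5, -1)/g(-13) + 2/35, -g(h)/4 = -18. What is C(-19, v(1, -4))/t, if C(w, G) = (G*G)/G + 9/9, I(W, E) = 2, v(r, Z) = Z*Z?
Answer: 21420/107 ≈ 200.19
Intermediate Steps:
g(h) = 72 (g(h) = -4*(-18) = 72)
v(r, Z) = Z²
t = 107/1260 (t = 2/72 + 2/35 = 2*(1/72) + 2*(1/35) = 1/36 + 2/35 = 107/1260 ≈ 0.084921)
C(w, G) = 1 + G (C(w, G) = G²/G + 9*(⅑) = G + 1 = 1 + G)
C(-19, v(1, -4))/t = (1 + (-4)²)/(107/1260) = (1 + 16)*(1260/107) = 17*(1260/107) = 21420/107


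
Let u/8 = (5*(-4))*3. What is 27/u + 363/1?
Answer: 58071/160 ≈ 362.94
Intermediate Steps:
u = -480 (u = 8*((5*(-4))*3) = 8*(-20*3) = 8*(-60) = -480)
27/u + 363/1 = 27/(-480) + 363/1 = 27*(-1/480) + 363*1 = -9/160 + 363 = 58071/160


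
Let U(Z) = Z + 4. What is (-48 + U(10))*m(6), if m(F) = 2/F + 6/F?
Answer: -136/3 ≈ -45.333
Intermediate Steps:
U(Z) = 4 + Z
m(F) = 8/F
(-48 + U(10))*m(6) = (-48 + (4 + 10))*(8/6) = (-48 + 14)*(8*(⅙)) = -34*4/3 = -136/3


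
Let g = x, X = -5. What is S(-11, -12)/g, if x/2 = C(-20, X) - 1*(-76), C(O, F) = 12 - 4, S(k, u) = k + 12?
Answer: 1/168 ≈ 0.0059524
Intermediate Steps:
S(k, u) = 12 + k
C(O, F) = 8
x = 168 (x = 2*(8 - 1*(-76)) = 2*(8 + 76) = 2*84 = 168)
g = 168
S(-11, -12)/g = (12 - 11)/168 = 1*(1/168) = 1/168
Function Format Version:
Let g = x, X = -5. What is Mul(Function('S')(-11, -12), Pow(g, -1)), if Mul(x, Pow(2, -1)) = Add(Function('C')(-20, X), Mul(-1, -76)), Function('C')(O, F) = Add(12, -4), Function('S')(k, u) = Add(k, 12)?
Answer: Rational(1, 168) ≈ 0.0059524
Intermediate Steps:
Function('S')(k, u) = Add(12, k)
Function('C')(O, F) = 8
x = 168 (x = Mul(2, Add(8, Mul(-1, -76))) = Mul(2, Add(8, 76)) = Mul(2, 84) = 168)
g = 168
Mul(Function('S')(-11, -12), Pow(g, -1)) = Mul(Add(12, -11), Pow(168, -1)) = Mul(1, Rational(1, 168)) = Rational(1, 168)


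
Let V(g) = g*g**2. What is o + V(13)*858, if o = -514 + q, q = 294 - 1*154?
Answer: 1884652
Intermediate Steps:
q = 140 (q = 294 - 154 = 140)
o = -374 (o = -514 + 140 = -374)
V(g) = g**3
o + V(13)*858 = -374 + 13**3*858 = -374 + 2197*858 = -374 + 1885026 = 1884652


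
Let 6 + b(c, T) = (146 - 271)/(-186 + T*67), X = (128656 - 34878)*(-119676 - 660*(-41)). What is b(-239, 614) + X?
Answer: -355682176937933/40952 ≈ -8.6853e+9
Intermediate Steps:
X = -8685343248 (X = 93778*(-119676 + 27060) = 93778*(-92616) = -8685343248)
b(c, T) = -6 - 125/(-186 + 67*T) (b(c, T) = -6 + (146 - 271)/(-186 + T*67) = -6 - 125/(-186 + 67*T))
b(-239, 614) + X = (991 - 402*614)/(-186 + 67*614) - 8685343248 = (991 - 246828)/(-186 + 41138) - 8685343248 = -245837/40952 - 8685343248 = -355682176937933/40952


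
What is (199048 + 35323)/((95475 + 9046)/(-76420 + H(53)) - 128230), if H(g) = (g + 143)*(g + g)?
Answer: -183680844/100497671 ≈ -1.8277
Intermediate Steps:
H(g) = 2*g*(143 + g) (H(g) = (143 + g)*(2*g) = 2*g*(143 + g))
(199048 + 35323)/((95475 + 9046)/(-76420 + H(53)) - 128230) = (199048 + 35323)/((95475 + 9046)/(-76420 + 2*53*(143 + 53)) - 128230) = 234371/(104521/(-76420 + 2*53*196) - 128230) = 234371/(104521/(-76420 + 20776) - 128230) = 234371/(104521/(-55644) - 128230) = 234371/(104521*(-1/55644) - 128230) = 234371/(-104521/55644 - 128230) = 234371/(-7135334641/55644) = 234371*(-55644/7135334641) = -183680844/100497671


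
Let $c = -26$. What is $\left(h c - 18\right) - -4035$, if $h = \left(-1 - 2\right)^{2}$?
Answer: $3783$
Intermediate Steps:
$h = 9$ ($h = \left(-3\right)^{2} = 9$)
$\left(h c - 18\right) - -4035 = \left(9 \left(-26\right) - 18\right) - -4035 = \left(-234 - 18\right) + 4035 = -252 + 4035 = 3783$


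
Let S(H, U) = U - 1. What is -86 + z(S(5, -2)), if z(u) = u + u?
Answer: -92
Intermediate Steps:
S(H, U) = -1 + U
z(u) = 2*u
-86 + z(S(5, -2)) = -86 + 2*(-1 - 2) = -86 + 2*(-3) = -86 - 6 = -92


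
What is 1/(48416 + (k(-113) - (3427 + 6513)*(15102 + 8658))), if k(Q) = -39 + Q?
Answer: -1/236126136 ≈ -4.2350e-9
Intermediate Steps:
1/(48416 + (k(-113) - (3427 + 6513)*(15102 + 8658))) = 1/(48416 + ((-39 - 113) - (3427 + 6513)*(15102 + 8658))) = 1/(48416 + (-152 - 9940*23760)) = 1/(48416 + (-152 - 1*236174400)) = 1/(48416 + (-152 - 236174400)) = 1/(48416 - 236174552) = 1/(-236126136) = -1/236126136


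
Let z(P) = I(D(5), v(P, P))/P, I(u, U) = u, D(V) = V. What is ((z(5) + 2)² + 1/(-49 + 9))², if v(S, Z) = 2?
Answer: 128881/1600 ≈ 80.551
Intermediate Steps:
z(P) = 5/P
((z(5) + 2)² + 1/(-49 + 9))² = ((5/5 + 2)² + 1/(-49 + 9))² = ((5*(⅕) + 2)² + 1/(-40))² = ((1 + 2)² - 1/40)² = (3² - 1/40)² = (9 - 1/40)² = (359/40)² = 128881/1600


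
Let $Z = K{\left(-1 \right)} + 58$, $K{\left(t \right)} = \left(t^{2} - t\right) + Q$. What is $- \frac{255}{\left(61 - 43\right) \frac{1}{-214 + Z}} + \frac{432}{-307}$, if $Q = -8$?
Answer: $\frac{704133}{307} \approx 2293.6$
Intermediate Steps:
$K{\left(t \right)} = -8 + t^{2} - t$ ($K{\left(t \right)} = \left(t^{2} - t\right) - 8 = -8 + t^{2} - t$)
$Z = 52$ ($Z = \left(-8 + \left(-1\right)^{2} - -1\right) + 58 = \left(-8 + 1 + 1\right) + 58 = -6 + 58 = 52$)
$- \frac{255}{\left(61 - 43\right) \frac{1}{-214 + Z}} + \frac{432}{-307} = - \frac{255}{\left(61 - 43\right) \frac{1}{-214 + 52}} + \frac{432}{-307} = - \frac{255}{18 \frac{1}{-162}} + 432 \left(- \frac{1}{307}\right) = - \frac{255}{18 \left(- \frac{1}{162}\right)} - \frac{432}{307} = - \frac{255}{- \frac{1}{9}} - \frac{432}{307} = \left(-255\right) \left(-9\right) - \frac{432}{307} = 2295 - \frac{432}{307} = \frac{704133}{307}$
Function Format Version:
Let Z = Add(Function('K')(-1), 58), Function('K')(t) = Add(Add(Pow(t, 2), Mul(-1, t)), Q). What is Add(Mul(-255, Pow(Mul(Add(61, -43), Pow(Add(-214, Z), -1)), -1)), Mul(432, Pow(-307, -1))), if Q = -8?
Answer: Rational(704133, 307) ≈ 2293.6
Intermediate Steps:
Function('K')(t) = Add(-8, Pow(t, 2), Mul(-1, t)) (Function('K')(t) = Add(Add(Pow(t, 2), Mul(-1, t)), -8) = Add(-8, Pow(t, 2), Mul(-1, t)))
Z = 52 (Z = Add(Add(-8, Pow(-1, 2), Mul(-1, -1)), 58) = Add(Add(-8, 1, 1), 58) = Add(-6, 58) = 52)
Add(Mul(-255, Pow(Mul(Add(61, -43), Pow(Add(-214, Z), -1)), -1)), Mul(432, Pow(-307, -1))) = Add(Mul(-255, Pow(Mul(Add(61, -43), Pow(Add(-214, 52), -1)), -1)), Mul(432, Pow(-307, -1))) = Add(Mul(-255, Pow(Mul(18, Pow(-162, -1)), -1)), Mul(432, Rational(-1, 307))) = Add(Mul(-255, Pow(Mul(18, Rational(-1, 162)), -1)), Rational(-432, 307)) = Add(Mul(-255, Pow(Rational(-1, 9), -1)), Rational(-432, 307)) = Add(Mul(-255, -9), Rational(-432, 307)) = Add(2295, Rational(-432, 307)) = Rational(704133, 307)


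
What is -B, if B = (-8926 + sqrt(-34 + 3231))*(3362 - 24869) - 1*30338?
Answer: -191941144 + 21507*sqrt(3197) ≈ -1.9073e+8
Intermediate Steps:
B = 191941144 - 21507*sqrt(3197) (B = (-8926 + sqrt(3197))*(-21507) - 30338 = (191971482 - 21507*sqrt(3197)) - 30338 = 191941144 - 21507*sqrt(3197) ≈ 1.9073e+8)
-B = -(191941144 - 21507*sqrt(3197)) = -191941144 + 21507*sqrt(3197)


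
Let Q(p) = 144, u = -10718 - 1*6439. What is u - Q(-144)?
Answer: -17301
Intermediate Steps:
u = -17157 (u = -10718 - 6439 = -17157)
u - Q(-144) = -17157 - 1*144 = -17157 - 144 = -17301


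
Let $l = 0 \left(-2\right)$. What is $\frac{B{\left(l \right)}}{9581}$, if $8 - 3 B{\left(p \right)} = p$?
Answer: $\frac{8}{28743} \approx 0.00027833$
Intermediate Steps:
$l = 0$
$B{\left(p \right)} = \frac{8}{3} - \frac{p}{3}$
$\frac{B{\left(l \right)}}{9581} = \frac{\frac{8}{3} - 0}{9581} = \left(\frac{8}{3} + 0\right) \frac{1}{9581} = \frac{8}{3} \cdot \frac{1}{9581} = \frac{8}{28743}$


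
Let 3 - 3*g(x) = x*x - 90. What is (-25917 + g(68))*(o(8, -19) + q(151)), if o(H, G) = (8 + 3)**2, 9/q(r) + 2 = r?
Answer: -1484202716/447 ≈ -3.3204e+6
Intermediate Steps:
q(r) = 9/(-2 + r)
g(x) = 31 - x**2/3 (g(x) = 1 - (x*x - 90)/3 = 1 - (x**2 - 90)/3 = 1 - (-90 + x**2)/3 = 1 + (30 - x**2/3) = 31 - x**2/3)
o(H, G) = 121 (o(H, G) = 11**2 = 121)
(-25917 + g(68))*(o(8, -19) + q(151)) = (-25917 + (31 - 1/3*68**2))*(121 + 9/(-2 + 151)) = (-25917 + (31 - 1/3*4624))*(121 + 9/149) = (-25917 + (31 - 4624/3))*(121 + 9*(1/149)) = (-25917 - 4531/3)*(121 + 9/149) = -82282/3*18038/149 = -1484202716/447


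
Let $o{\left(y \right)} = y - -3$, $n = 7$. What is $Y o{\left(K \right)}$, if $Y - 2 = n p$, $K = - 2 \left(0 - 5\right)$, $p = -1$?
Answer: $-65$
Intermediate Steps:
$K = 10$ ($K = \left(-2\right) \left(-5\right) = 10$)
$Y = -5$ ($Y = 2 + 7 \left(-1\right) = 2 - 7 = -5$)
$o{\left(y \right)} = 3 + y$ ($o{\left(y \right)} = y + 3 = 3 + y$)
$Y o{\left(K \right)} = - 5 \left(3 + 10\right) = \left(-5\right) 13 = -65$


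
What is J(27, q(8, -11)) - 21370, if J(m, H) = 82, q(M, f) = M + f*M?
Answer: -21288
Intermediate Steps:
q(M, f) = M + M*f
J(27, q(8, -11)) - 21370 = 82 - 21370 = -21288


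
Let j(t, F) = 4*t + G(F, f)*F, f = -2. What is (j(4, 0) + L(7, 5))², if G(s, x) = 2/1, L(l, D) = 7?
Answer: 529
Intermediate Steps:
G(s, x) = 2 (G(s, x) = 2*1 = 2)
j(t, F) = 2*F + 4*t (j(t, F) = 4*t + 2*F = 2*F + 4*t)
(j(4, 0) + L(7, 5))² = ((2*0 + 4*4) + 7)² = ((0 + 16) + 7)² = (16 + 7)² = 23² = 529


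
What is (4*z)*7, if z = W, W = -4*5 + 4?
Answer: -448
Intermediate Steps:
W = -16 (W = -20 + 4 = -16)
z = -16
(4*z)*7 = (4*(-16))*7 = -64*7 = -448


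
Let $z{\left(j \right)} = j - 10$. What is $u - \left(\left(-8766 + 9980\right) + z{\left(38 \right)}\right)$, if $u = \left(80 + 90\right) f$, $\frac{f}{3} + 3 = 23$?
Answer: $8958$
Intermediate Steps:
$f = 60$ ($f = -9 + 3 \cdot 23 = -9 + 69 = 60$)
$z{\left(j \right)} = -10 + j$
$u = 10200$ ($u = \left(80 + 90\right) 60 = 170 \cdot 60 = 10200$)
$u - \left(\left(-8766 + 9980\right) + z{\left(38 \right)}\right) = 10200 - \left(\left(-8766 + 9980\right) + \left(-10 + 38\right)\right) = 10200 - \left(1214 + 28\right) = 10200 - 1242 = 8958$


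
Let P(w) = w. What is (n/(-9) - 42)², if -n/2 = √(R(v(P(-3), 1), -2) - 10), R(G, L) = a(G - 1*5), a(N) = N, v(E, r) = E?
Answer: 15868/9 - 56*I*√2 ≈ 1763.1 - 79.196*I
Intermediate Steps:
R(G, L) = -5 + G (R(G, L) = G - 1*5 = G - 5 = -5 + G)
n = -6*I*√2 (n = -2*√((-5 - 3) - 10) = -2*√(-8 - 10) = -6*I*√2 ≈ -8.4853*I)
(n/(-9) - 42)² = (-6*I*√2/(-9) - 42)² = (-6*I*√2*(-⅑) - 42)² = (2*I*√2/3 - 42)² = (-42 + 2*I*√2/3)²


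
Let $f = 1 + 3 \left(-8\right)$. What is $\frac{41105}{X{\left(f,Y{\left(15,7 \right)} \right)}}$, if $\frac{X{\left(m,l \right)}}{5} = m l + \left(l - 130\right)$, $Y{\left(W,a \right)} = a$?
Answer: $- \frac{8221}{284} \approx -28.947$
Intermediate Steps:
$f = -23$ ($f = 1 - 24 = -23$)
$X{\left(m,l \right)} = -650 + 5 l + 5 l m$ ($X{\left(m,l \right)} = 5 \left(m l + \left(l - 130\right)\right) = 5 \left(l m + \left(-130 + l\right)\right) = 5 \left(-130 + l + l m\right) = -650 + 5 l + 5 l m$)
$\frac{41105}{X{\left(f,Y{\left(15,7 \right)} \right)}} = \frac{41105}{-650 + 5 \cdot 7 + 5 \cdot 7 \left(-23\right)} = \frac{41105}{-650 + 35 - 805} = \frac{41105}{-1420} = 41105 \left(- \frac{1}{1420}\right) = - \frac{8221}{284}$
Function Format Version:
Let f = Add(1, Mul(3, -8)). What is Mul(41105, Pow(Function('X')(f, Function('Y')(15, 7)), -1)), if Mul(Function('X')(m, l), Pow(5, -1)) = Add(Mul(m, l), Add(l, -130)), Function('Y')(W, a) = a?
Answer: Rational(-8221, 284) ≈ -28.947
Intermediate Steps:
f = -23 (f = Add(1, -24) = -23)
Function('X')(m, l) = Add(-650, Mul(5, l), Mul(5, l, m)) (Function('X')(m, l) = Mul(5, Add(Mul(m, l), Add(l, -130))) = Mul(5, Add(Mul(l, m), Add(-130, l))) = Mul(5, Add(-130, l, Mul(l, m))) = Add(-650, Mul(5, l), Mul(5, l, m)))
Mul(41105, Pow(Function('X')(f, Function('Y')(15, 7)), -1)) = Mul(41105, Pow(Add(-650, Mul(5, 7), Mul(5, 7, -23)), -1)) = Mul(41105, Pow(Add(-650, 35, -805), -1)) = Mul(41105, Pow(-1420, -1)) = Mul(41105, Rational(-1, 1420)) = Rational(-8221, 284)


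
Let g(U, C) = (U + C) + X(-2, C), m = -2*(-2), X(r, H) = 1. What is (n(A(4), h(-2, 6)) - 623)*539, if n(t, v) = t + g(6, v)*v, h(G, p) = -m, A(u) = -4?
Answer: -344421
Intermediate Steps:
m = 4
g(U, C) = 1 + C + U (g(U, C) = (U + C) + 1 = (C + U) + 1 = 1 + C + U)
h(G, p) = -4 (h(G, p) = -1*4 = -4)
n(t, v) = t + v*(7 + v) (n(t, v) = t + (1 + v + 6)*v = t + (7 + v)*v = t + v*(7 + v))
(n(A(4), h(-2, 6)) - 623)*539 = ((-4 - 4*(7 - 4)) - 623)*539 = ((-4 - 4*3) - 623)*539 = ((-4 - 12) - 623)*539 = (-16 - 623)*539 = -639*539 = -344421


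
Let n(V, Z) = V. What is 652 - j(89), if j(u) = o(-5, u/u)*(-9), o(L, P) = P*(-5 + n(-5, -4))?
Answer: 562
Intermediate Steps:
o(L, P) = -10*P (o(L, P) = P*(-5 - 5) = P*(-10) = -10*P)
j(u) = 90 (j(u) = -10*u/u*(-9) = -10*1*(-9) = -10*(-9) = 90)
652 - j(89) = 652 - 1*90 = 652 - 90 = 562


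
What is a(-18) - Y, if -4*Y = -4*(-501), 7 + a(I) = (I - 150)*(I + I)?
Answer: 6542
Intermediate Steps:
a(I) = -7 + 2*I*(-150 + I) (a(I) = -7 + (I - 150)*(I + I) = -7 + (-150 + I)*(2*I) = -7 + 2*I*(-150 + I))
Y = -501 (Y = -(-1)*(-501) = -1/4*2004 = -501)
a(-18) - Y = (-7 - 300*(-18) + 2*(-18)**2) - 1*(-501) = (-7 + 5400 + 2*324) + 501 = (-7 + 5400 + 648) + 501 = 6041 + 501 = 6542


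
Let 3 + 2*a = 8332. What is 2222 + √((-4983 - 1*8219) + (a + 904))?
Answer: 2222 + I*√32534/2 ≈ 2222.0 + 90.186*I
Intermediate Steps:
a = 8329/2 (a = -3/2 + (½)*8332 = -3/2 + 4166 = 8329/2 ≈ 4164.5)
2222 + √((-4983 - 1*8219) + (a + 904)) = 2222 + √((-4983 - 1*8219) + (8329/2 + 904)) = 2222 + √((-4983 - 8219) + 10137/2) = 2222 + √(-13202 + 10137/2) = 2222 + √(-16267/2) = 2222 + I*√32534/2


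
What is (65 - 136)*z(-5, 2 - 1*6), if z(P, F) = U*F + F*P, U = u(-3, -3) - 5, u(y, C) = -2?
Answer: -3408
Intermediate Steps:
U = -7 (U = -2 - 5 = -7)
z(P, F) = -7*F + F*P
(65 - 136)*z(-5, 2 - 1*6) = (65 - 136)*((2 - 1*6)*(-7 - 5)) = -71*(2 - 6)*(-12) = -(-284)*(-12) = -71*48 = -3408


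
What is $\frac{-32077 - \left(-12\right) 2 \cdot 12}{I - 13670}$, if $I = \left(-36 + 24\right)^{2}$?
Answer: $\frac{31789}{13526} \approx 2.3502$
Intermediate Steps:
$I = 144$ ($I = \left(-12\right)^{2} = 144$)
$\frac{-32077 - \left(-12\right) 2 \cdot 12}{I - 13670} = \frac{-32077 - \left(-12\right) 2 \cdot 12}{144 - 13670} = \frac{-32077 - \left(-24\right) 12}{-13526} = \left(-32077 - -288\right) \left(- \frac{1}{13526}\right) = \left(-32077 + 288\right) \left(- \frac{1}{13526}\right) = \left(-31789\right) \left(- \frac{1}{13526}\right) = \frac{31789}{13526}$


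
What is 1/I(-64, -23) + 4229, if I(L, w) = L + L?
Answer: 541311/128 ≈ 4229.0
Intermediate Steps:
I(L, w) = 2*L
1/I(-64, -23) + 4229 = 1/(2*(-64)) + 4229 = 1/(-128) + 4229 = -1/128 + 4229 = 541311/128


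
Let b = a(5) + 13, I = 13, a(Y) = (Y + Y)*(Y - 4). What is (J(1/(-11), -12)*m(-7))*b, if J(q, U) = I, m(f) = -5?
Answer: -1495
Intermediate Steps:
a(Y) = 2*Y*(-4 + Y) (a(Y) = (2*Y)*(-4 + Y) = 2*Y*(-4 + Y))
J(q, U) = 13
b = 23 (b = 2*5*(-4 + 5) + 13 = 2*5*1 + 13 = 10 + 13 = 23)
(J(1/(-11), -12)*m(-7))*b = (13*(-5))*23 = -65*23 = -1495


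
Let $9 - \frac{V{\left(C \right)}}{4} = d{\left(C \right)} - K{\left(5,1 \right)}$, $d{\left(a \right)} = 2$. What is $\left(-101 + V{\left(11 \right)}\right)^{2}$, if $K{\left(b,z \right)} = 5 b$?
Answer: $729$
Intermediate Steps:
$V{\left(C \right)} = 128$ ($V{\left(C \right)} = 36 - 4 \left(2 - 5 \cdot 5\right) = 36 - 4 \left(2 - 25\right) = 36 - -92 = 36 + 92 = 128$)
$\left(-101 + V{\left(11 \right)}\right)^{2} = \left(-101 + 128\right)^{2} = 27^{2} = 729$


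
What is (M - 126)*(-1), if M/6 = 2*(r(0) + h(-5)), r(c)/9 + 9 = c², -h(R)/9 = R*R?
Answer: 3798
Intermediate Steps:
h(R) = -9*R² (h(R) = -9*R*R = -9*R²)
r(c) = -81 + 9*c²
M = -3672 (M = 6*(2*((-81 + 9*0²) - 9*(-5)²)) = 6*(2*((-81 + 9*0) - 9*25)) = 6*(2*((-81 + 0) - 225)) = 6*(2*(-81 - 225)) = 6*(2*(-306)) = 6*(-612) = -3672)
(M - 126)*(-1) = (-3672 - 126)*(-1) = -3798*(-1) = 3798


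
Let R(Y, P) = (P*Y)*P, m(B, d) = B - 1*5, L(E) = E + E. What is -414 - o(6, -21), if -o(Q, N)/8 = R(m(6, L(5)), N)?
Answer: 3114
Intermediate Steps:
L(E) = 2*E
m(B, d) = -5 + B (m(B, d) = B - 5 = -5 + B)
R(Y, P) = Y*P²
o(Q, N) = -8*N² (o(Q, N) = -8*(-5 + 6)*N² = -8*N²)
-414 - o(6, -21) = -414 - (-8)*(-21)² = -414 - (-8)*441 = -414 - 1*(-3528) = -414 + 3528 = 3114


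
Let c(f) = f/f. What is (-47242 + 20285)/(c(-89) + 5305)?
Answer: -3851/758 ≈ -5.0805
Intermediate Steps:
c(f) = 1
(-47242 + 20285)/(c(-89) + 5305) = (-47242 + 20285)/(1 + 5305) = -26957/5306 = -26957*1/5306 = -3851/758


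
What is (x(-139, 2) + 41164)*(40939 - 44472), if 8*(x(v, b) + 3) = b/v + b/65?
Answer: -2627772291631/18070 ≈ -1.4542e+8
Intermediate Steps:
x(v, b) = -3 + b/520 + b/(8*v) (x(v, b) = -3 + (b/v + b/65)/8 = -3 + (b/65 + b/v)/8 = -3 + (b/520 + b/(8*v)) = -3 + b/520 + b/(8*v))
(x(-139, 2) + 41164)*(40939 - 44472) = ((-3 + (1/520)*2 + (⅛)*2/(-139)) + 41164)*(40939 - 44472) = ((-3 + 1/260 + (⅛)*2*(-1/139)) + 41164)*(-3533) = ((-3 + 1/260 - 1/556) + 41164)*(-3533) = (-54173/18070 + 41164)*(-3533) = (743779307/18070)*(-3533) = -2627772291631/18070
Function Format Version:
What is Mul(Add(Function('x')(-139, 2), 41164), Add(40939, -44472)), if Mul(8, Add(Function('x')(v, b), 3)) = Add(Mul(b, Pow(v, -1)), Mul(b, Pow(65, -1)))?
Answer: Rational(-2627772291631, 18070) ≈ -1.4542e+8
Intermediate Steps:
Function('x')(v, b) = Add(-3, Mul(Rational(1, 520), b), Mul(Rational(1, 8), b, Pow(v, -1))) (Function('x')(v, b) = Add(-3, Mul(Rational(1, 8), Add(Mul(b, Pow(v, -1)), Mul(b, Pow(65, -1))))) = Add(-3, Mul(Rational(1, 8), Add(Mul(b, Pow(v, -1)), Mul(b, Rational(1, 65))))) = Add(-3, Mul(Rational(1, 8), Add(Mul(b, Pow(v, -1)), Mul(Rational(1, 65), b)))) = Add(-3, Mul(Rational(1, 8), Add(Mul(Rational(1, 65), b), Mul(b, Pow(v, -1))))) = Add(-3, Add(Mul(Rational(1, 520), b), Mul(Rational(1, 8), b, Pow(v, -1)))) = Add(-3, Mul(Rational(1, 520), b), Mul(Rational(1, 8), b, Pow(v, -1))))
Mul(Add(Function('x')(-139, 2), 41164), Add(40939, -44472)) = Mul(Add(Add(-3, Mul(Rational(1, 520), 2), Mul(Rational(1, 8), 2, Pow(-139, -1))), 41164), Add(40939, -44472)) = Mul(Add(Add(-3, Rational(1, 260), Mul(Rational(1, 8), 2, Rational(-1, 139))), 41164), -3533) = Mul(Add(Add(-3, Rational(1, 260), Rational(-1, 556)), 41164), -3533) = Mul(Add(Rational(-54173, 18070), 41164), -3533) = Mul(Rational(743779307, 18070), -3533) = Rational(-2627772291631, 18070)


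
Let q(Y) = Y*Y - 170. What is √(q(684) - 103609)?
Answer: 3*√40453 ≈ 603.39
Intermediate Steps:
q(Y) = -170 + Y² (q(Y) = Y² - 170 = -170 + Y²)
√(q(684) - 103609) = √((-170 + 684²) - 103609) = √((-170 + 467856) - 103609) = √(467686 - 103609) = √364077 = 3*√40453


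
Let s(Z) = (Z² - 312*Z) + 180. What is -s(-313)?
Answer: -195805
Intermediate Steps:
s(Z) = 180 + Z² - 312*Z
-s(-313) = -(180 + (-313)² - 312*(-313)) = -(180 + 97969 + 97656) = -1*195805 = -195805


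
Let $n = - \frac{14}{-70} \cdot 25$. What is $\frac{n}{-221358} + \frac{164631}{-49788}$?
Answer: $- \frac{2024590991}{612276228} \approx -3.3067$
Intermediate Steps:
$n = 5$ ($n = \left(-14\right) \left(- \frac{1}{70}\right) 25 = \frac{1}{5} \cdot 25 = 5$)
$\frac{n}{-221358} + \frac{164631}{-49788} = \frac{5}{-221358} + \frac{164631}{-49788} = 5 \left(- \frac{1}{221358}\right) + 164631 \left(- \frac{1}{49788}\right) = - \frac{5}{221358} - \frac{54877}{16596} = - \frac{2024590991}{612276228}$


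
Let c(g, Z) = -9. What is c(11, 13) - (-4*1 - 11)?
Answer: 6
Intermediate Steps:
c(11, 13) - (-4*1 - 11) = -9 - (-4*1 - 11) = -9 - (-4 - 11) = -9 - 1*(-15) = -9 + 15 = 6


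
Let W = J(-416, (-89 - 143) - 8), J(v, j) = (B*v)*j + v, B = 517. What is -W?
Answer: -51616864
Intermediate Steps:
J(v, j) = v + 517*j*v (J(v, j) = (517*v)*j + v = 517*j*v + v = v + 517*j*v)
W = 51616864 (W = -416*(1 + 517*((-89 - 143) - 8)) = -416*(1 + 517*(-232 - 8)) = -416*(1 + 517*(-240)) = -416*(1 - 124080) = -416*(-124079) = 51616864)
-W = -1*51616864 = -51616864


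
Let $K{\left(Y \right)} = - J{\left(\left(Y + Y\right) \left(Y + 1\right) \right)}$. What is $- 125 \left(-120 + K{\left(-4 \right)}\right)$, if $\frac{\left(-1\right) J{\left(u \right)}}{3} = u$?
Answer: $6000$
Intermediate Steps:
$J{\left(u \right)} = - 3 u$
$K{\left(Y \right)} = 6 Y \left(1 + Y\right)$ ($K{\left(Y \right)} = - \left(-3\right) \left(Y + Y\right) \left(Y + 1\right) = - \left(-3\right) 2 Y \left(1 + Y\right) = - \left(-6\right) Y \left(1 + Y\right) = 6 Y \left(1 + Y\right)$)
$- 125 \left(-120 + K{\left(-4 \right)}\right) = - 125 \left(-120 + 6 \left(-4\right) \left(1 - 4\right)\right) = - 125 \left(-120 + 6 \left(-4\right) \left(-3\right)\right) = - 125 \left(-120 + 72\right) = \left(-125\right) \left(-48\right) = 6000$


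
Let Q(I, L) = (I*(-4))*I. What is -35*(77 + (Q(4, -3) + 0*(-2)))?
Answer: -455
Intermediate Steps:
Q(I, L) = -4*I² (Q(I, L) = (-4*I)*I = -4*I²)
-35*(77 + (Q(4, -3) + 0*(-2))) = -35*(77 + (-4*4² + 0*(-2))) = -35*(77 + (-4*16 + 0)) = -35*(77 + (-64 + 0)) = -35*(77 - 64) = -35*13 = -455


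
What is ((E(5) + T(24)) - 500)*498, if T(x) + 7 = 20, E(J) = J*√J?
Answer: -242526 + 2490*√5 ≈ -2.3696e+5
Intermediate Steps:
E(J) = J^(3/2)
T(x) = 13 (T(x) = -7 + 20 = 13)
((E(5) + T(24)) - 500)*498 = ((5^(3/2) + 13) - 500)*498 = ((5*√5 + 13) - 500)*498 = ((13 + 5*√5) - 500)*498 = (-487 + 5*√5)*498 = -242526 + 2490*√5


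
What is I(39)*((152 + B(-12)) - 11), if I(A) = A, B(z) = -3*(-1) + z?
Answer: 5148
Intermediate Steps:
B(z) = 3 + z
I(39)*((152 + B(-12)) - 11) = 39*((152 + (3 - 12)) - 11) = 39*((152 - 9) - 11) = 39*(143 - 11) = 39*132 = 5148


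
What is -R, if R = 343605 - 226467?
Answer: -117138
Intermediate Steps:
R = 117138
-R = -1*117138 = -117138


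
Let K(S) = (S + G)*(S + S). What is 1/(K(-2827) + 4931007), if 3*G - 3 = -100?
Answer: 3/63293033 ≈ 4.7399e-8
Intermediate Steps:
G = -97/3 (G = 1 + (1/3)*(-100) = 1 - 100/3 = -97/3 ≈ -32.333)
K(S) = 2*S*(-97/3 + S) (K(S) = (S - 97/3)*(S + S) = (-97/3 + S)*(2*S) = 2*S*(-97/3 + S))
1/(K(-2827) + 4931007) = 1/((2/3)*(-2827)*(-97 + 3*(-2827)) + 4931007) = 1/((2/3)*(-2827)*(-97 - 8481) + 4931007) = 1/((2/3)*(-2827)*(-8578) + 4931007) = 1/(48500012/3 + 4931007) = 1/(63293033/3) = 3/63293033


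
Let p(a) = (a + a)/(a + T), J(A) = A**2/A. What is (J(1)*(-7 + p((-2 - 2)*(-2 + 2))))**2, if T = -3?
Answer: 49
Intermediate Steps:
J(A) = A
p(a) = 2*a/(-3 + a) (p(a) = (a + a)/(a - 3) = (2*a)/(-3 + a) = 2*a/(-3 + a))
(J(1)*(-7 + p((-2 - 2)*(-2 + 2))))**2 = (1*(-7 + 2*((-2 - 2)*(-2 + 2))/(-3 + (-2 - 2)*(-2 + 2))))**2 = (1*(-7 + 2*(-4*0)/(-3 - 4*0)))**2 = (1*(-7 + 2*0/(-3 + 0)))**2 = (1*(-7 + 2*0/(-3)))**2 = (1*(-7 + 2*0*(-1/3)))**2 = (1*(-7 + 0))**2 = (1*(-7))**2 = (-7)**2 = 49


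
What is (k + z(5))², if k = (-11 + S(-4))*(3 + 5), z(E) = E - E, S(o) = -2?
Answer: 10816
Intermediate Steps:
z(E) = 0
k = -104 (k = (-11 - 2)*(3 + 5) = -13*8 = -104)
(k + z(5))² = (-104 + 0)² = (-104)² = 10816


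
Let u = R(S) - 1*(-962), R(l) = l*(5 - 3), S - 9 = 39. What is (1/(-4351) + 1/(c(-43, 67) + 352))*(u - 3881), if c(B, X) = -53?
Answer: -11438796/1300949 ≈ -8.7926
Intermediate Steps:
S = 48 (S = 9 + 39 = 48)
R(l) = 2*l (R(l) = l*2 = 2*l)
u = 1058 (u = 2*48 - 1*(-962) = 96 + 962 = 1058)
(1/(-4351) + 1/(c(-43, 67) + 352))*(u - 3881) = (1/(-4351) + 1/(-53 + 352))*(1058 - 3881) = (-1/4351 + 1/299)*(-2823) = (4052/1300949)*(-2823) = -11438796/1300949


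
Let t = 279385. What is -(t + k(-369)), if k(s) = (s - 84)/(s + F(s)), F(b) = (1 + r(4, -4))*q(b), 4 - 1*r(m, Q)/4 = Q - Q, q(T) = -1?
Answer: -107843063/386 ≈ -2.7939e+5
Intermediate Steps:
r(m, Q) = 16 (r(m, Q) = 16 - 4*(Q - Q) = 16 - 4*0 = 16 + 0 = 16)
F(b) = -17 (F(b) = (1 + 16)*(-1) = 17*(-1) = -17)
k(s) = (-84 + s)/(-17 + s) (k(s) = (s - 84)/(s - 17) = (-84 + s)/(-17 + s))
-(t + k(-369)) = -(279385 + (-84 - 369)/(-17 - 369)) = -(279385 - 453/(-386)) = -(279385 - 1/386*(-453)) = -(279385 + 453/386) = -1*107843063/386 = -107843063/386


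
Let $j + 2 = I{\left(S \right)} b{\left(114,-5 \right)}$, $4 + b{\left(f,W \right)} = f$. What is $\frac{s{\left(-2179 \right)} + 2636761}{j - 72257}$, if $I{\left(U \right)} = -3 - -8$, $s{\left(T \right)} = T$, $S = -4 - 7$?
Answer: $- \frac{878194}{23903} \approx -36.74$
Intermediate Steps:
$b{\left(f,W \right)} = -4 + f$
$S = -11$ ($S = -4 - 7 = -11$)
$I{\left(U \right)} = 5$ ($I{\left(U \right)} = -3 + 8 = 5$)
$j = 548$ ($j = -2 + 5 \left(-4 + 114\right) = -2 + 5 \cdot 110 = -2 + 550 = 548$)
$\frac{s{\left(-2179 \right)} + 2636761}{j - 72257} = \frac{-2179 + 2636761}{548 - 72257} = \frac{2634582}{-71709} = 2634582 \left(- \frac{1}{71709}\right) = - \frac{878194}{23903}$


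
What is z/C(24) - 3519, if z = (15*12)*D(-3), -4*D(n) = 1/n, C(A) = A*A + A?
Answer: -140759/40 ≈ -3519.0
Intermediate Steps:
C(A) = A + A² (C(A) = A² + A = A + A²)
D(n) = -1/(4*n)
z = 15 (z = (15*12)*(-¼/(-3)) = 180*(-¼*(-⅓)) = 180*(1/12) = 15)
z/C(24) - 3519 = 15/((24*(1 + 24))) - 3519 = 15/((24*25)) - 3519 = 15/600 - 3519 = 15*(1/600) - 3519 = 1/40 - 3519 = -140759/40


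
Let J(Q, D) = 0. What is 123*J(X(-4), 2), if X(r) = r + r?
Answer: 0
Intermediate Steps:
X(r) = 2*r
123*J(X(-4), 2) = 123*0 = 0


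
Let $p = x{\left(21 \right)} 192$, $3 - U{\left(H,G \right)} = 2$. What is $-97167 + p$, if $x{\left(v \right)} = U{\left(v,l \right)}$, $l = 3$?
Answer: $-96975$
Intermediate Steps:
$U{\left(H,G \right)} = 1$ ($U{\left(H,G \right)} = 3 - 2 = 1$)
$x{\left(v \right)} = 1$
$p = 192$ ($p = 1 \cdot 192 = 192$)
$-97167 + p = -97167 + 192 = -96975$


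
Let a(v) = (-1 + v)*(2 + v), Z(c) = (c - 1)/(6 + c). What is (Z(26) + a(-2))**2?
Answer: 625/1024 ≈ 0.61035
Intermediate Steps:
Z(c) = (-1 + c)/(6 + c)
(Z(26) + a(-2))**2 = ((-1 + 26)/(6 + 26) + (-2 - 2 + (-2)**2))**2 = (25/32 + (-2 - 2 + 4))**2 = ((1/32)*25 + 0)**2 = (25/32 + 0)**2 = (25/32)**2 = 625/1024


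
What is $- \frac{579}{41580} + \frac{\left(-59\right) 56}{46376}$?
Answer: $- \frac{622091}{7304220} \approx -0.085169$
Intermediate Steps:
$- \frac{579}{41580} + \frac{\left(-59\right) 56}{46376} = \left(-579\right) \frac{1}{41580} - \frac{413}{5797} = - \frac{193}{13860} - \frac{413}{5797} = - \frac{622091}{7304220}$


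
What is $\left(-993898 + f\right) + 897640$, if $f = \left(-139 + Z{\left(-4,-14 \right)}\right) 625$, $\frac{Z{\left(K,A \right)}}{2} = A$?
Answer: $-200633$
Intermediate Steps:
$Z{\left(K,A \right)} = 2 A$
$f = -104375$ ($f = \left(-139 + 2 \left(-14\right)\right) 625 = \left(-139 - 28\right) 625 = \left(-167\right) 625 = -104375$)
$\left(-993898 + f\right) + 897640 = \left(-993898 - 104375\right) + 897640 = -1098273 + 897640 = -200633$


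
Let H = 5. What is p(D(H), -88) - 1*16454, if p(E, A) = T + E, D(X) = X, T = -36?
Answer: -16485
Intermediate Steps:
p(E, A) = -36 + E
p(D(H), -88) - 1*16454 = (-36 + 5) - 1*16454 = -31 - 16454 = -16485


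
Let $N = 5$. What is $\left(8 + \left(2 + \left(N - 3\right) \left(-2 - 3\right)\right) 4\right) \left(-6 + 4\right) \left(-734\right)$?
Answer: $-35232$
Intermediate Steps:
$\left(8 + \left(2 + \left(N - 3\right) \left(-2 - 3\right)\right) 4\right) \left(-6 + 4\right) \left(-734\right) = \left(8 + \left(2 + \left(5 - 3\right) \left(-2 - 3\right)\right) 4\right) \left(-6 + 4\right) \left(-734\right) = \left(8 + \left(2 + 2 \left(-5\right)\right) 4\right) \left(-2\right) \left(-734\right) = \left(8 + \left(2 - 10\right) 4\right) \left(-2\right) \left(-734\right) = \left(8 - 32\right) \left(-2\right) \left(-734\right) = \left(-24\right) \left(-2\right) \left(-734\right) = 48 \left(-734\right) = -35232$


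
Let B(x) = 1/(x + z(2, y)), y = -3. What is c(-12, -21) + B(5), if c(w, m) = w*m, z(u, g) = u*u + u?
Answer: 2773/11 ≈ 252.09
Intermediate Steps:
z(u, g) = u + u² (z(u, g) = u² + u = u + u²)
B(x) = 1/(6 + x) (B(x) = 1/(x + 2*(1 + 2)) = 1/(x + 2*3) = 1/(x + 6) = 1/(6 + x))
c(w, m) = m*w
c(-12, -21) + B(5) = -21*(-12) + 1/(6 + 5) = 252 + 1/11 = 2773/11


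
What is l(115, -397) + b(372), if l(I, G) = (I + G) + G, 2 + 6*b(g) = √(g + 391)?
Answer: -2038/3 + √763/6 ≈ -674.73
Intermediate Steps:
b(g) = -⅓ + √(391 + g)/6 (b(g) = -⅓ + √(g + 391)/6 = -⅓ + √(391 + g)/6)
l(I, G) = I + 2*G (l(I, G) = (G + I) + G = I + 2*G)
l(115, -397) + b(372) = (115 + 2*(-397)) + (-⅓ + √(391 + 372)/6) = (115 - 794) + (-⅓ + √763/6) = -679 + (-⅓ + √763/6) = -2038/3 + √763/6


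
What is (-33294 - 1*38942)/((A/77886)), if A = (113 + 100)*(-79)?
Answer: 1875391032/5609 ≈ 3.3435e+5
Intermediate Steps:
A = -16827 (A = 213*(-79) = -16827)
(-33294 - 1*38942)/((A/77886)) = (-33294 - 1*38942)/((-16827/77886)) = (-33294 - 38942)/((-16827*1/77886)) = -72236/(-5609/25962) = -72236*(-25962/5609) = 1875391032/5609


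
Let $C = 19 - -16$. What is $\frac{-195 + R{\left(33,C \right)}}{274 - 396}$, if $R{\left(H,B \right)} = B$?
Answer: $\frac{80}{61} \approx 1.3115$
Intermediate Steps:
$C = 35$ ($C = 19 + 16 = 35$)
$\frac{-195 + R{\left(33,C \right)}}{274 - 396} = \frac{-195 + 35}{274 - 396} = - \frac{160}{-122} = \left(-160\right) \left(- \frac{1}{122}\right) = \frac{80}{61}$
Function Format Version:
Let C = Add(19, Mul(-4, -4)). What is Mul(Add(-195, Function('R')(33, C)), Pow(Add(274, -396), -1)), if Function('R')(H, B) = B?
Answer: Rational(80, 61) ≈ 1.3115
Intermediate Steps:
C = 35 (C = Add(19, 16) = 35)
Mul(Add(-195, Function('R')(33, C)), Pow(Add(274, -396), -1)) = Mul(Add(-195, 35), Pow(Add(274, -396), -1)) = Mul(-160, Pow(-122, -1)) = Mul(-160, Rational(-1, 122)) = Rational(80, 61)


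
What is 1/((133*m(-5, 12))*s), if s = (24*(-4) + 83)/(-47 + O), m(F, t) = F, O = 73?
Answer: 2/665 ≈ 0.0030075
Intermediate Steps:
s = -½ (s = (24*(-4) + 83)/(-47 + 73) = (-96 + 83)/26 = -13*1/26 = -½ ≈ -0.50000)
1/((133*m(-5, 12))*s) = 1/((133*(-5))*(-½)) = 1/(-665*(-½)) = 1/(665/2) = 2/665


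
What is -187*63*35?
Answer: -412335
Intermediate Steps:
-187*63*35 = -11781*35 = -412335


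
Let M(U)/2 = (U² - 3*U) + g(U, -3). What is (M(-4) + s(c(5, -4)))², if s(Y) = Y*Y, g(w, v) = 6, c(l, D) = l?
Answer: 8649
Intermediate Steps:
M(U) = 12 - 6*U + 2*U² (M(U) = 2*((U² - 3*U) + 6) = 2*(6 + U² - 3*U) = 12 - 6*U + 2*U²)
s(Y) = Y²
(M(-4) + s(c(5, -4)))² = ((12 - 6*(-4) + 2*(-4)²) + 5²)² = ((12 + 24 + 2*16) + 25)² = ((12 + 24 + 32) + 25)² = (68 + 25)² = 93² = 8649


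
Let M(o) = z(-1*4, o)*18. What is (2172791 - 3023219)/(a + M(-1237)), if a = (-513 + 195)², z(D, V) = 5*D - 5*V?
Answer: -47246/11783 ≈ -4.0097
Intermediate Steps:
z(D, V) = -5*V + 5*D
M(o) = -360 - 90*o (M(o) = (-5*o + 5*(-1*4))*18 = (-5*o + 5*(-4))*18 = (-5*o - 20)*18 = (-20 - 5*o)*18 = -360 - 90*o)
a = 101124 (a = (-318)² = 101124)
(2172791 - 3023219)/(a + M(-1237)) = (2172791 - 3023219)/(101124 + (-360 - 90*(-1237))) = -850428/(101124 + (-360 + 111330)) = -850428/(101124 + 110970) = -850428/212094 = -850428*1/212094 = -47246/11783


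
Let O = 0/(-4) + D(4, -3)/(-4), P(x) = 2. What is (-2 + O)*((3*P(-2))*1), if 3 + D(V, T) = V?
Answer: -27/2 ≈ -13.500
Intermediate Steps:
D(V, T) = -3 + V
O = -¼ (O = 0/(-4) + (-3 + 4)/(-4) = 0*(-¼) + 1*(-¼) = 0 - ¼ = -¼ ≈ -0.25000)
(-2 + O)*((3*P(-2))*1) = (-2 - ¼)*((3*2)*1) = -27/2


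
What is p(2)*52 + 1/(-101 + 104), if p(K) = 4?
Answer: 625/3 ≈ 208.33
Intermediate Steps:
p(2)*52 + 1/(-101 + 104) = 4*52 + 1/(-101 + 104) = 208 + 1/3 = 625/3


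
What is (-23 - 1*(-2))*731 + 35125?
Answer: 19774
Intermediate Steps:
(-23 - 1*(-2))*731 + 35125 = (-23 + 2)*731 + 35125 = -21*731 + 35125 = -15351 + 35125 = 19774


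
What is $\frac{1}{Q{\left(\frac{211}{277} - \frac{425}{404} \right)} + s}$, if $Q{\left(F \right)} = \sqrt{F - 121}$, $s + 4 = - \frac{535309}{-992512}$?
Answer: $- \frac{95374143429793536}{3672765651263679281} - \frac{492540035072 i \sqrt{379741584973}}{3672765651263679281} \approx -0.025968 - 0.08264 i$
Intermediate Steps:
$s = - \frac{3434739}{992512}$ ($s = -4 - \frac{535309}{-992512} = -4 - - \frac{535309}{992512} = -4 + \frac{535309}{992512} = - \frac{3434739}{992512} \approx -3.4607$)
$Q{\left(F \right)} = \sqrt{-121 + F}$
$\frac{1}{Q{\left(\frac{211}{277} - \frac{425}{404} \right)} + s} = \frac{1}{\sqrt{-121 + \left(\frac{211}{277} - \frac{425}{404}\right)} - \frac{3434739}{992512}} = \frac{1}{\sqrt{-121 - \frac{32481}{111908}} - \frac{3434739}{992512}} = \frac{1}{\sqrt{- \frac{13573349}{111908}} - \frac{3434739}{992512}} = \frac{1}{\frac{i \sqrt{379741584973}}{55954} - \frac{3434739}{992512}} = \frac{1}{- \frac{3434739}{992512} + \frac{i \sqrt{379741584973}}{55954}}$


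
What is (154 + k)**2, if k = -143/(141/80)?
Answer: 105555076/19881 ≈ 5309.3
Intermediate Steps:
k = -11440/141 (k = -143/(141*(1/80)) = -143/141/80 = -143*80/141 = -11440/141 ≈ -81.135)
(154 + k)**2 = (154 - 11440/141)**2 = (10274/141)**2 = 105555076/19881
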